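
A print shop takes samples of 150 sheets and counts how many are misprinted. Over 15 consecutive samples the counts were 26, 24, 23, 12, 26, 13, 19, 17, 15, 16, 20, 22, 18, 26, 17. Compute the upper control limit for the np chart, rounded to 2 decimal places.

31.98

p̄ = Σdᵢ / (k·n) = 294 / (15 × 150) = 0.13067
UCL = np̄ + 3·√(np̄(1−p̄)) = 19.6000 + 3 × √(19.6000×0.86933) = 19.6000 + 3 × 4.1278 = 31.9835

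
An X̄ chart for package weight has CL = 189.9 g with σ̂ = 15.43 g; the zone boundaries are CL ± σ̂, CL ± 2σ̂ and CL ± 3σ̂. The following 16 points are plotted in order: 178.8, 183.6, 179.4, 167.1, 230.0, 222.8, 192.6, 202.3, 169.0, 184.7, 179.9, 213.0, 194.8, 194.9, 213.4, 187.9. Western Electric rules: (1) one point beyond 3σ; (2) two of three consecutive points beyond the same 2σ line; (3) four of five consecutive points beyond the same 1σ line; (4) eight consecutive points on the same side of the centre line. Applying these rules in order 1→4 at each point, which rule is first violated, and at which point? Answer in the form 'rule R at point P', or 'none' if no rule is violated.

rule 2 at point 6

Zone of each point (C = within 1σ̂, B = 1σ̂–2σ̂, A = 2σ̂–3σ̂, * = beyond 3σ̂; sign = side of CL): 1:-C, 2:-C, 3:-C, 4:-B, 5:+A, 6:+A, 7:+C, 8:+C, 9:-B, 10:-C, 11:-C, 12:+B, 13:+C, 14:+C, 15:+B, 16:-C
Rule 2 (two of three consecutive points beyond the same 2σ limit) is satisfied at point 6.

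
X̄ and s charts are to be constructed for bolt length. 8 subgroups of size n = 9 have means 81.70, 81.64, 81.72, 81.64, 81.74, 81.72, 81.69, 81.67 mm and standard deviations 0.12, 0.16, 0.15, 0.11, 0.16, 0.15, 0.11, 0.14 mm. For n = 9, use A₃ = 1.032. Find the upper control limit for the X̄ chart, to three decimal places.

X̄̄ = (81.70 + 81.64 + 81.72 + 81.64 + 81.74 + 81.72 + 81.69 + 81.67) / 8 = 81.6900
s̄ = (0.12 + 0.16 + 0.15 + 0.11 + 0.16 + 0.15 + 0.11 + 0.14) / 8 = 0.1375
UCL = X̄̄ + A₃·s̄ = 81.6900 + 1.032 × 0.1375 = 81.8319

81.832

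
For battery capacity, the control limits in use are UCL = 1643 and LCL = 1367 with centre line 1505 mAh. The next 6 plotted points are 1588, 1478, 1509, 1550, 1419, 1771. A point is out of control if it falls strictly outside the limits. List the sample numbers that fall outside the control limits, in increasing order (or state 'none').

6

Compare each point to [1367, 1643]: sample 6 = 1771 > UCL.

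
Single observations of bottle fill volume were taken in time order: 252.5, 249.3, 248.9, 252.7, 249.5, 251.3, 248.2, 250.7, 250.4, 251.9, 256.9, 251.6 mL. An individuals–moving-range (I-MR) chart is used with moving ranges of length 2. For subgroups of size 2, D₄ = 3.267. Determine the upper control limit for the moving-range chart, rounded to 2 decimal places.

Moving ranges: 3.2, 0.4, 3.8, 3.2, 1.8, 3.1, 2.5, 0.3, 1.5, 5.0, 5.3; M̄R̄ = 30.1000 / 11 = 2.7364
UCL_MR = D₄·M̄R̄ = 3.267 × 2.7364 = 8.9397

8.94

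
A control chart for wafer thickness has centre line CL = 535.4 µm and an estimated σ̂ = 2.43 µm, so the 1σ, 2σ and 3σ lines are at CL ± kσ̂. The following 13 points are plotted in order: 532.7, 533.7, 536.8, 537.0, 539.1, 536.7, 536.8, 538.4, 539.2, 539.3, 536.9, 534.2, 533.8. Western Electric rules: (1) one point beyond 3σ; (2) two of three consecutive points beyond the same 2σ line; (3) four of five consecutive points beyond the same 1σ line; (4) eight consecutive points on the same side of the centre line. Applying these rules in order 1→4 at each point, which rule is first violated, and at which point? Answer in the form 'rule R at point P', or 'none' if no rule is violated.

Zone of each point (C = within 1σ̂, B = 1σ̂–2σ̂, A = 2σ̂–3σ̂, * = beyond 3σ̂; sign = side of CL): 1:-B, 2:-C, 3:+C, 4:+C, 5:+B, 6:+C, 7:+C, 8:+B, 9:+B, 10:+B, 11:+C, 12:-C, 13:-C
Rule 4 (eight consecutive points on the same side of the centre line) is satisfied at point 10.

rule 4 at point 10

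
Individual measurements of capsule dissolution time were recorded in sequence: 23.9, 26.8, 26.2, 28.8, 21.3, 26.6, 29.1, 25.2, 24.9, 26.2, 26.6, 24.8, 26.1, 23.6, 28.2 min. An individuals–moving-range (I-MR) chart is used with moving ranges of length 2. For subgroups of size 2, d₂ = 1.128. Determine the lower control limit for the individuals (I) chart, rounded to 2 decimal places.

X̄ = (23.9 + 26.8 + 26.2 + 28.8 + 21.3 + 26.6 + 29.1 + 25.2 + 24.9 + 26.2 + 26.6 + 24.8 + 26.1 + 23.6 + 28.2) / 15 = 25.8867
Moving ranges: 2.9, 0.6, 2.6, 7.5, 5.3, 2.5, 3.9, 0.3, 1.3, 0.4, 1.8, 1.3, 2.5, 4.6; M̄R̄ = 37.5000 / 14 = 2.6786
LCL = X̄ − 3·M̄R̄/d₂ = 25.8867 − 3 × 2.6786 / 1.128 = 18.7628

18.76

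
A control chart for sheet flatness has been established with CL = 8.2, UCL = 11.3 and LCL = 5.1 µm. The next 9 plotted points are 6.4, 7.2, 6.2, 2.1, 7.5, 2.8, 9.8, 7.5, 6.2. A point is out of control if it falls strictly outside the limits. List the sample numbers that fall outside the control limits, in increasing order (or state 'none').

4, 6

Compare each point to [5.1, 11.3]: sample 4 = 2.1 < LCL; sample 6 = 2.8 < LCL.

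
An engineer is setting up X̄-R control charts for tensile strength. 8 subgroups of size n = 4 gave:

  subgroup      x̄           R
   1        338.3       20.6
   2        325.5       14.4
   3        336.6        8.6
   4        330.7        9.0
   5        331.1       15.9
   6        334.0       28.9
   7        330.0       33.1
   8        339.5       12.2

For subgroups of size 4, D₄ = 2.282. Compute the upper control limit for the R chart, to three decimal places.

40.705

R̄ = (20.6 + 14.4 + 8.6 + 9.0 + 15.9 + 28.9 + 33.1 + 12.2) / 8 = 142.7000 / 8 = 17.8375
UCL_R = D₄·R̄ = 2.282 × 17.8375 = 40.7052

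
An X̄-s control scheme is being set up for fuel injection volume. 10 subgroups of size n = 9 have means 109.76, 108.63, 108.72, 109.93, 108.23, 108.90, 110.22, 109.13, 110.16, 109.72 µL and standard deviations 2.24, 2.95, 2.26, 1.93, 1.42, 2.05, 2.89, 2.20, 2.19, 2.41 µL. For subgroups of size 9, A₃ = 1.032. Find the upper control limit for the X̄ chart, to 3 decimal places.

X̄̄ = (109.76 + 108.63 + 108.72 + 109.93 + 108.23 + 108.90 + 110.22 + 109.13 + 110.16 + 109.72) / 10 = 109.3400
s̄ = (2.24 + 2.95 + 2.26 + 1.93 + 1.42 + 2.05 + 2.89 + 2.20 + 2.19 + 2.41) / 10 = 2.2540
UCL = X̄̄ + A₃·s̄ = 109.3400 + 1.032 × 2.2540 = 111.6661

111.666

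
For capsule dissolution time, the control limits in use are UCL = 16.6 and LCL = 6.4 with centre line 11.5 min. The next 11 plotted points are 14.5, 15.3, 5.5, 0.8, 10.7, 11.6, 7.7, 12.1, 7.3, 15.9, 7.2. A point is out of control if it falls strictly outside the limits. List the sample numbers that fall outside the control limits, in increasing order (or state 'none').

3, 4

Compare each point to [6.4, 16.6]: sample 3 = 5.5 < LCL; sample 4 = 0.8 < LCL.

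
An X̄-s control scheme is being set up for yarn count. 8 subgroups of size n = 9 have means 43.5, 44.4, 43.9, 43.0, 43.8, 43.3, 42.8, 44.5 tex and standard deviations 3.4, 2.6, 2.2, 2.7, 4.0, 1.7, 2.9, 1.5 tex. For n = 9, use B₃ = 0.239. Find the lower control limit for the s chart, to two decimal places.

0.63

s̄ = (3.4 + 2.6 + 2.2 + 2.7 + 4.0 + 1.7 + 2.9 + 1.5) / 8 = 2.6250
LCL_s = B₃·s̄ = 0.239 × 2.6250 = 0.6274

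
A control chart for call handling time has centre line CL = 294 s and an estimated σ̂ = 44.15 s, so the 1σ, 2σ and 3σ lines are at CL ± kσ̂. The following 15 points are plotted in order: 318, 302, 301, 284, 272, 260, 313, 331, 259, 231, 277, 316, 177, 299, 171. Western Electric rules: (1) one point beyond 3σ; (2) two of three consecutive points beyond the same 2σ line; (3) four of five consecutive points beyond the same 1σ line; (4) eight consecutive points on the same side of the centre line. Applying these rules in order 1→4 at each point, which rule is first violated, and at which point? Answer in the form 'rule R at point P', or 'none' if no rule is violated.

rule 2 at point 15

Zone of each point (C = within 1σ̂, B = 1σ̂–2σ̂, A = 2σ̂–3σ̂, * = beyond 3σ̂; sign = side of CL): 1:+C, 2:+C, 3:+C, 4:-C, 5:-C, 6:-C, 7:+C, 8:+C, 9:-C, 10:-B, 11:-C, 12:+C, 13:-A, 14:+C, 15:-A
Rule 2 (two of three consecutive points beyond the same 2σ limit) is satisfied at point 15.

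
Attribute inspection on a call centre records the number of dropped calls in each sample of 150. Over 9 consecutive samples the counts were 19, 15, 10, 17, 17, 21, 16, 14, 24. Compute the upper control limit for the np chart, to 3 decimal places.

28.647

p̄ = Σdᵢ / (k·n) = 153 / (9 × 150) = 0.11333
UCL = np̄ + 3·√(np̄(1−p̄)) = 17.0000 + 3 × √(17.0000×0.88667) = 17.0000 + 3 × 3.8824 = 28.6473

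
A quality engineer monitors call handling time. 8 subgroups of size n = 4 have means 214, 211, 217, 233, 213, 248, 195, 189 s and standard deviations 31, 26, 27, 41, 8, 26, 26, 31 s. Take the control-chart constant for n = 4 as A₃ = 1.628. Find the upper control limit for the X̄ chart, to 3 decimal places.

258.956

X̄̄ = (214 + 211 + 217 + 233 + 213 + 248 + 195 + 189) / 8 = 215.0000
s̄ = (31 + 26 + 27 + 41 + 8 + 26 + 26 + 31) / 8 = 27.0000
UCL = X̄̄ + A₃·s̄ = 215.0000 + 1.628 × 27.0000 = 258.9560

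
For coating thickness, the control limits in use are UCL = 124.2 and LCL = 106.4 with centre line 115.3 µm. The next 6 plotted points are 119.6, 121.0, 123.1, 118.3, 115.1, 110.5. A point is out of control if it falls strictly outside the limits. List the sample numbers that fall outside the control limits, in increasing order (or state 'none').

none

All 6 points lie within [106.4, 124.2].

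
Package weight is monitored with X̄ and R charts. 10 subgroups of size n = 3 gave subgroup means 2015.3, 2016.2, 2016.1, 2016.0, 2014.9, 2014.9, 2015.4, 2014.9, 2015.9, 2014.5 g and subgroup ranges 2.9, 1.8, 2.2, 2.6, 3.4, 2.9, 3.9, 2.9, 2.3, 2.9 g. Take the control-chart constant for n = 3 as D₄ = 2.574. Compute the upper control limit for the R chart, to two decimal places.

7.16

R̄ = (2.9 + 1.8 + 2.2 + 2.6 + 3.4 + 2.9 + 3.9 + 2.9 + 2.3 + 2.9) / 10 = 27.8000 / 10 = 2.7800
UCL_R = D₄·R̄ = 2.574 × 2.7800 = 7.1557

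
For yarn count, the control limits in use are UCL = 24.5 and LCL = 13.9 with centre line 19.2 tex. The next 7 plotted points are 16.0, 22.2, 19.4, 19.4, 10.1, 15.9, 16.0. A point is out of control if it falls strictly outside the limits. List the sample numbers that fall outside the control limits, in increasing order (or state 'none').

Compare each point to [13.9, 24.5]: sample 5 = 10.1 < LCL.

5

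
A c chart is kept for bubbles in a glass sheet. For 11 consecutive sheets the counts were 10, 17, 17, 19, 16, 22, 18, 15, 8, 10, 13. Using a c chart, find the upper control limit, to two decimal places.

26.62

c̄ = (10 + 17 + 17 + 19 + 16 + 22 + 18 + 15 + 8 + 10 + 13) / 11 = 165 / 11 = 15.0000
UCL = c̄ + 3√c̄ = 15.0000 + 3 × √15.0000 = 15.0000 + 3 × 3.8730 = 26.6190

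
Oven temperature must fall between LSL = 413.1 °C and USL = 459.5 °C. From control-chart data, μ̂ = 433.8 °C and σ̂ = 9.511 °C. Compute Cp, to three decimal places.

0.813

Cp = (USL − LSL) / (6σ̂) = (459.5 − 413.1) / (6 × 9.511) = 46.4000 / 57.0660 = 0.8131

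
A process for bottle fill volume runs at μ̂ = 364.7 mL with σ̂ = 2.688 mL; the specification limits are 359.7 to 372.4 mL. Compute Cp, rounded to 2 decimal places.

Cp = (USL − LSL) / (6σ̂) = (372.4 − 359.7) / (6 × 2.688) = 12.7000 / 16.1280 = 0.7875

0.79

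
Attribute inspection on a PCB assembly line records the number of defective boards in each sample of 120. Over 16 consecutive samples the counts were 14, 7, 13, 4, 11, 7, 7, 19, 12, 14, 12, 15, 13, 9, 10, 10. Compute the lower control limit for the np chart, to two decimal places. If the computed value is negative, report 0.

1.56

p̄ = Σdᵢ / (k·n) = 177 / (16 × 120) = 0.09219
LCL = np̄ − 3·√(np̄(1−p̄)) = 11.0625 − 3 × 3.1690 = 1.5554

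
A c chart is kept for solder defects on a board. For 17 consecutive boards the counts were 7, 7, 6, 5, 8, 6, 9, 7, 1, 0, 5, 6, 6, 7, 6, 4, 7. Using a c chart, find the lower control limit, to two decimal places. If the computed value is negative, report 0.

c̄ = (7 + 7 + 6 + 5 + 8 + 6 + 9 + 7 + 1 + 0 + 5 + 6 + 6 + 7 + 6 + 4 + 7) / 17 = 97 / 17 = 5.7059
LCL = c̄ − 3√c̄ = 5.7059 − 3 × 2.3887 = -1.4602 → 0 (cannot be negative)

0.00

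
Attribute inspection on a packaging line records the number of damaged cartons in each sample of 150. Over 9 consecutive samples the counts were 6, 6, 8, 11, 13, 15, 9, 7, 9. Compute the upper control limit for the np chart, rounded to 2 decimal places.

p̄ = Σdᵢ / (k·n) = 84 / (9 × 150) = 0.06222
UCL = np̄ + 3·√(np̄(1−p̄)) = 9.3333 + 3 × √(9.3333×0.93778) = 9.3333 + 3 × 2.9585 = 18.2088

18.21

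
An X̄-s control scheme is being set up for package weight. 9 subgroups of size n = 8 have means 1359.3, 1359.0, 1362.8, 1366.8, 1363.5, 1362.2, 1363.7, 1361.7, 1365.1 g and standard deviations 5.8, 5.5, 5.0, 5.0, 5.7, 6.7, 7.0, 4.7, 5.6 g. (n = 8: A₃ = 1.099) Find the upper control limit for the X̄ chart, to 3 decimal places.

X̄̄ = (1359.3 + 1359.0 + 1362.8 + 1366.8 + 1363.5 + 1362.2 + 1363.7 + 1361.7 + 1365.1) / 9 = 1362.6778
s̄ = (5.8 + 5.5 + 5.0 + 5.0 + 5.7 + 6.7 + 7.0 + 4.7 + 5.6) / 9 = 5.6667
UCL = X̄̄ + A₃·s̄ = 1362.6778 + 1.099 × 5.6667 = 1368.9054

1368.905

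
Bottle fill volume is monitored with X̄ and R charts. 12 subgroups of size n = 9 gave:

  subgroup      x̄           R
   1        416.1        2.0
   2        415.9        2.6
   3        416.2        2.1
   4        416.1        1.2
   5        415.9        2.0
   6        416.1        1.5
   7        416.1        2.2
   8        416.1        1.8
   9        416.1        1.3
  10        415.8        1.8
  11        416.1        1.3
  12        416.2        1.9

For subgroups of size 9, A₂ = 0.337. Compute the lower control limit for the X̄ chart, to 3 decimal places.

X̄̄ = (416.1 + 415.9 + 416.2 + 416.1 + 415.9 + 416.1 + 416.1 + 416.1 + 416.1 + 415.8 + 416.1 + 416.2) / 12 = 4992.7000 / 12 = 416.0583
R̄ = (2.0 + 2.6 + 2.1 + 1.2 + 2.0 + 1.5 + 2.2 + 1.8 + 1.3 + 1.8 + 1.3 + 1.9) / 12 = 21.7000 / 12 = 1.8083
LCL = X̄̄ − A₂·R̄ = 416.0583 − 0.337 × 1.8083 = 415.4489

415.449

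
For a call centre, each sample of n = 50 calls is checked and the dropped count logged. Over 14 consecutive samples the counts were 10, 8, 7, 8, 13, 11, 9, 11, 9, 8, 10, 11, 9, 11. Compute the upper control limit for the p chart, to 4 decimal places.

0.3602

p̄ = Σdᵢ / (k·n) = 135 / (14 × 50) = 0.19286
UCL = p̄ + 3·√(p̄(1−p̄)/n) = 0.19286 + 3 × √(0.19286×0.80714/50) = 0.19286 + 3 × 0.05580 = 0.36025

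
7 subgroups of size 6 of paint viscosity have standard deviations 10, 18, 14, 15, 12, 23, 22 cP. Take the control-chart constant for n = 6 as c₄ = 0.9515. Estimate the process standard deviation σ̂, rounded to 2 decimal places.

s̄ = (10 + 18 + 14 + 15 + 12 + 23 + 22) / 7 = 16.2857
σ̂ = s̄ / c₄ = 16.2857 / 0.9515 = 17.1158

17.12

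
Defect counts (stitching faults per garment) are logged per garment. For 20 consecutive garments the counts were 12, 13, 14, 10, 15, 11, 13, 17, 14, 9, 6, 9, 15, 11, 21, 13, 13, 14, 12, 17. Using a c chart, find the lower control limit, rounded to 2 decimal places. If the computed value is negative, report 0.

c̄ = (12 + 13 + 14 + 10 + 15 + 11 + 13 + 17 + 14 + 9 + 6 + 9 + 15 + 11 + 21 + 13 + 13 + 14 + 12 + 17) / 20 = 259 / 20 = 12.9500
LCL = c̄ − 3√c̄ = 12.9500 − 3 × 3.5986 = 2.1542

2.15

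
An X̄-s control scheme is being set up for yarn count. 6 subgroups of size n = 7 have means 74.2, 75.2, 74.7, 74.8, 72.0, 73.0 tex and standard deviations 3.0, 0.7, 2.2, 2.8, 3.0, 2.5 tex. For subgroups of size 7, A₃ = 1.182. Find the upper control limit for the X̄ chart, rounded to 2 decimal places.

X̄̄ = (74.2 + 75.2 + 74.7 + 74.8 + 72.0 + 73.0) / 6 = 73.9833
s̄ = (3.0 + 0.7 + 2.2 + 2.8 + 3.0 + 2.5) / 6 = 2.3667
UCL = X̄̄ + A₃·s̄ = 73.9833 + 1.182 × 2.3667 = 76.7807

76.78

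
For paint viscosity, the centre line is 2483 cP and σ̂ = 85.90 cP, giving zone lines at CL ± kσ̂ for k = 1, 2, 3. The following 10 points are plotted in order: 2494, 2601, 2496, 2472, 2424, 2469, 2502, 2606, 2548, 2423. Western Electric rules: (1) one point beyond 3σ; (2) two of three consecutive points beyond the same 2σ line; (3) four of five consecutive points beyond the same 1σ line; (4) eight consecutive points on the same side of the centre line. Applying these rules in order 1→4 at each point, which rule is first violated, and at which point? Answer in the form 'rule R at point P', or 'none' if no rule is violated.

Zone of each point (C = within 1σ̂, B = 1σ̂–2σ̂, A = 2σ̂–3σ̂, * = beyond 3σ̂; sign = side of CL): 1:+C, 2:+B, 3:+C, 4:-C, 5:-C, 6:-C, 7:+C, 8:+B, 9:+C, 10:-C
No rule fires across all 10 points.

none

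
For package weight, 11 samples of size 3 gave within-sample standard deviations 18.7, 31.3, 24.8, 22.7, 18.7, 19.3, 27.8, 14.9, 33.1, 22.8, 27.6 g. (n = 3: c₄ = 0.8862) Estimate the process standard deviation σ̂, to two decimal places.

s̄ = (18.7 + 31.3 + 24.8 + 22.7 + 18.7 + 19.3 + 27.8 + 14.9 + 33.1 + 22.8 + 27.6) / 11 = 23.7909
σ̂ = s̄ / c₄ = 23.7909 / 0.8862 = 26.8460

26.85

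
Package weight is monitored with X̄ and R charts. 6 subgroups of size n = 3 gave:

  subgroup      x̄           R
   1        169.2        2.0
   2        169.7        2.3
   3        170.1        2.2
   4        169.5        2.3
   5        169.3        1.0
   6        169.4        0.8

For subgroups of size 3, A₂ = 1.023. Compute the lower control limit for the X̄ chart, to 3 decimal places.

167.726

X̄̄ = (169.2 + 169.7 + 170.1 + 169.5 + 169.3 + 169.4) / 6 = 1017.2000 / 6 = 169.5333
R̄ = (2.0 + 2.3 + 2.2 + 2.3 + 1.0 + 0.8) / 6 = 10.6000 / 6 = 1.7667
LCL = X̄̄ − A₂·R̄ = 169.5333 − 1.023 × 1.7667 = 167.7260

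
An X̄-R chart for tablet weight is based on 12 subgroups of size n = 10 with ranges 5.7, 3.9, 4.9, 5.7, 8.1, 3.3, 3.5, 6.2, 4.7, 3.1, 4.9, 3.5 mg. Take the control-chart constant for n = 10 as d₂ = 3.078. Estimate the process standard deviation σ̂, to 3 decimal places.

1.557

R̄ = (5.7 + 3.9 + 4.9 + 5.7 + 8.1 + 3.3 + 3.5 + 6.2 + 4.7 + 3.1 + 4.9 + 3.5) / 12 = 4.7917
σ̂ = R̄ / d₂ = 4.7917 / 3.078 = 1.5567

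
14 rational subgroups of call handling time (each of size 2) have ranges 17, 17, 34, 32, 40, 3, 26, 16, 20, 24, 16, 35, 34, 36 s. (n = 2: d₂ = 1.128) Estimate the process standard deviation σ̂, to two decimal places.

R̄ = (17 + 17 + 34 + 32 + 40 + 3 + 26 + 16 + 20 + 24 + 16 + 35 + 34 + 36) / 14 = 25.0000
σ̂ = R̄ / d₂ = 25.0000 / 1.128 = 22.1631

22.16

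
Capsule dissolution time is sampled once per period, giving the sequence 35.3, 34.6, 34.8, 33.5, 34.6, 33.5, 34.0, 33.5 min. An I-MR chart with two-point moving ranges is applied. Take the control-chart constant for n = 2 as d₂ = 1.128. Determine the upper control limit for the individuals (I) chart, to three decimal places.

36.277

X̄ = (35.3 + 34.6 + 34.8 + 33.5 + 34.6 + 33.5 + 34.0 + 33.5) / 8 = 34.2250
Moving ranges: 0.7, 0.2, 1.3, 1.1, 1.1, 0.5, 0.5; M̄R̄ = 5.4000 / 7 = 0.7714
UCL = X̄ + 3·M̄R̄/d₂ = 34.2250 + 3 × 0.7714 / 1.128 = 36.2767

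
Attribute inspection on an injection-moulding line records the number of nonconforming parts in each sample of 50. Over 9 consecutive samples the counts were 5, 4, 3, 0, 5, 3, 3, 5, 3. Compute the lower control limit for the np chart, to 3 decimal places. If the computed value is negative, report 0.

p̄ = Σdᵢ / (k·n) = 31 / (9 × 50) = 0.06889
LCL = np̄ − 3·√(np̄(1−p̄)) = 3.4444 − 3 × 1.7909 = -1.9281 → 0 (negative, so LCL = 0)

0.000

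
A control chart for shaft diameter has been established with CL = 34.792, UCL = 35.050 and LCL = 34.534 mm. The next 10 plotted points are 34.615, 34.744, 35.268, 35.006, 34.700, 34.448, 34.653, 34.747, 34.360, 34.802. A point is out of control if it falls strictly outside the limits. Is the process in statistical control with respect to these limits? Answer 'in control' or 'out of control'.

Compare each point to [34.534, 35.050]: sample 3 = 35.268 > UCL; sample 6 = 34.448 < LCL; sample 9 = 34.360 < LCL.

out of control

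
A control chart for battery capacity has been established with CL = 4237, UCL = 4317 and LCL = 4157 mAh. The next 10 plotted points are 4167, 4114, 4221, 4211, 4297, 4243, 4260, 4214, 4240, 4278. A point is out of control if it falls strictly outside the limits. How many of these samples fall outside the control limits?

Compare each point to [4157, 4317]: sample 2 = 4114 < LCL.

1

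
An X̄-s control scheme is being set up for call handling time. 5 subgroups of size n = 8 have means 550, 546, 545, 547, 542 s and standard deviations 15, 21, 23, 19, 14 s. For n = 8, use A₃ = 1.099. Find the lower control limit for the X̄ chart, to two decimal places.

X̄̄ = (550 + 546 + 545 + 547 + 542) / 5 = 546.0000
s̄ = (15 + 21 + 23 + 19 + 14) / 5 = 18.4000
LCL = X̄̄ − A₃·s̄ = 546.0000 − 1.099 × 18.4000 = 525.7784

525.78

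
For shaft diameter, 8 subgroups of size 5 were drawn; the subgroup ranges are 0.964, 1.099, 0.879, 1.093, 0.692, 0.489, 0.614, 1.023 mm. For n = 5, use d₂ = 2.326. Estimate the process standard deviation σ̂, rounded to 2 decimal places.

0.37

R̄ = (0.964 + 1.099 + 0.879 + 1.093 + 0.692 + 0.489 + 0.614 + 1.023) / 8 = 0.8566
σ̂ = R̄ / d₂ = 0.8566 / 2.326 = 0.3683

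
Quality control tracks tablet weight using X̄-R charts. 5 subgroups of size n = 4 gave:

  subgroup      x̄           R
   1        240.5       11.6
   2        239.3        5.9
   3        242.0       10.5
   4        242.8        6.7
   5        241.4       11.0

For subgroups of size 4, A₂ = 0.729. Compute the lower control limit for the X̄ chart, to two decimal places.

X̄̄ = (240.5 + 239.3 + 242.0 + 242.8 + 241.4) / 5 = 1206.0000 / 5 = 241.2000
R̄ = (11.6 + 5.9 + 10.5 + 6.7 + 11.0) / 5 = 45.7000 / 5 = 9.1400
LCL = X̄̄ − A₂·R̄ = 241.2000 − 0.729 × 9.1400 = 234.5369

234.54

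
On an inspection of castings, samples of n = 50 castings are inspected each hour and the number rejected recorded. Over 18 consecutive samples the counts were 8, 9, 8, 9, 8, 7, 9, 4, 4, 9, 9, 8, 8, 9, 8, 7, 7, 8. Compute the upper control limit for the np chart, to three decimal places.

15.388

p̄ = Σdᵢ / (k·n) = 139 / (18 × 50) = 0.15444
UCL = np̄ + 3·√(np̄(1−p̄)) = 7.7222 + 3 × √(7.7222×0.84556) = 7.7222 + 3 × 2.5553 = 15.3881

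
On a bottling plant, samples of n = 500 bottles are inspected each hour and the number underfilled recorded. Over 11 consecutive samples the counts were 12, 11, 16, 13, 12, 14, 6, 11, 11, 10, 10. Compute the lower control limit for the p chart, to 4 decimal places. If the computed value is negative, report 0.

p̄ = Σdᵢ / (k·n) = 126 / (11 × 500) = 0.02291
LCL = p̄ − 3·√(p̄(1−p̄)/n) = 0.02291 − 3 × 0.00669 = 0.00284

0.0028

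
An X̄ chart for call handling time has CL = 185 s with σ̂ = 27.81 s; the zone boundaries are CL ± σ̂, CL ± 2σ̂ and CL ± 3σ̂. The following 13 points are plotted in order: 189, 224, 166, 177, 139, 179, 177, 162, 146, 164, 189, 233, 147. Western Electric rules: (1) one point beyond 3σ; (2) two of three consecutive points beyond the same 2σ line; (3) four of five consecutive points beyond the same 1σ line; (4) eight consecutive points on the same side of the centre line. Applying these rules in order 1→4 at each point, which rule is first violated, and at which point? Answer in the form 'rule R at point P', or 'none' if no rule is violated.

Zone of each point (C = within 1σ̂, B = 1σ̂–2σ̂, A = 2σ̂–3σ̂, * = beyond 3σ̂; sign = side of CL): 1:+C, 2:+B, 3:-C, 4:-C, 5:-B, 6:-C, 7:-C, 8:-C, 9:-B, 10:-C, 11:+C, 12:+B, 13:-B
Rule 4 (eight consecutive points on the same side of the centre line) is satisfied at point 10.

rule 4 at point 10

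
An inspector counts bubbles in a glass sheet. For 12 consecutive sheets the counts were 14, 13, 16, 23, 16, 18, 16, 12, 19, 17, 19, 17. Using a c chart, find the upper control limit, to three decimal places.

c̄ = (14 + 13 + 16 + 23 + 16 + 18 + 16 + 12 + 19 + 17 + 19 + 17) / 12 = 200 / 12 = 16.6667
UCL = c̄ + 3√c̄ = 16.6667 + 3 × √16.6667 = 16.6667 + 3 × 4.0825 = 28.9141

28.914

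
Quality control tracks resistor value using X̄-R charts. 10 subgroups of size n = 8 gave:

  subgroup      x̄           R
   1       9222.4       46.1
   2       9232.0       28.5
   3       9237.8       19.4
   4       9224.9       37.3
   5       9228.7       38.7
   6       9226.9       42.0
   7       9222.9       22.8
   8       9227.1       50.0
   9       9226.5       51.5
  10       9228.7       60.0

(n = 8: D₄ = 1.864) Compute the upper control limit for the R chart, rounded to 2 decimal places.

R̄ = (46.1 + 28.5 + 19.4 + 37.3 + 38.7 + 42.0 + 22.8 + 50.0 + 51.5 + 60.0) / 10 = 396.3000 / 10 = 39.6300
UCL_R = D₄·R̄ = 1.864 × 39.6300 = 73.8703

73.87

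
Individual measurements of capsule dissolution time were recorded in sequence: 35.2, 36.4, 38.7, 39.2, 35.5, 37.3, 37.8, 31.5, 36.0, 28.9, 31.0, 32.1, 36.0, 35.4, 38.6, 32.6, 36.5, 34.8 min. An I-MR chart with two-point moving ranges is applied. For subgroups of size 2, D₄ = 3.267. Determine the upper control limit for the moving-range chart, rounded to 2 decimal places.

9.69

Moving ranges: 1.2, 2.3, 0.5, 3.7, 1.8, 0.5, 6.3, 4.5, 7.1, 2.1, 1.1, 3.9, 0.6, 3.2, 6.0, 3.9, 1.7; M̄R̄ = 50.4000 / 17 = 2.9647
UCL_MR = D₄·M̄R̄ = 3.267 × 2.9647 = 9.6857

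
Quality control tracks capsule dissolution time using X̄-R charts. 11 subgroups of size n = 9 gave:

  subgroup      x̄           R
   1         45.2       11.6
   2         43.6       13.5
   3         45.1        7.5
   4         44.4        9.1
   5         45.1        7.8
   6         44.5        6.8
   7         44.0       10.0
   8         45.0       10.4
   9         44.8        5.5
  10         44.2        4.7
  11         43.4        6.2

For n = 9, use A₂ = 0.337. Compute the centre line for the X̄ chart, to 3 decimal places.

X̄̄ = (45.2 + 43.6 + 45.1 + 44.4 + 45.1 + 44.5 + 44.0 + 45.0 + 44.8 + 44.2 + 43.4) / 11 = 489.3000 / 11 = 44.4818
CL = X̄̄ = 44.4818

44.482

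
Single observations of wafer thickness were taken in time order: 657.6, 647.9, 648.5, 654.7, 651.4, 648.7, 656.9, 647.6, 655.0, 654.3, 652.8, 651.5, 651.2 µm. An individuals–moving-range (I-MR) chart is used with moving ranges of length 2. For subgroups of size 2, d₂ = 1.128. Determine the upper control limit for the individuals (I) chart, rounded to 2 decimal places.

663.51

X̄ = (657.6 + 647.9 + 648.5 + 654.7 + 651.4 + 648.7 + 656.9 + 647.6 + 655.0 + 654.3 + 652.8 + 651.5 + 651.2) / 13 = 652.1615
Moving ranges: 9.7, 0.6, 6.2, 3.3, 2.7, 8.2, 9.3, 7.4, 0.7, 1.5, 1.3, 0.3; M̄R̄ = 51.2000 / 12 = 4.2667
UCL = X̄ + 3·M̄R̄/d₂ = 652.1615 + 3 × 4.2667 / 1.128 = 663.5091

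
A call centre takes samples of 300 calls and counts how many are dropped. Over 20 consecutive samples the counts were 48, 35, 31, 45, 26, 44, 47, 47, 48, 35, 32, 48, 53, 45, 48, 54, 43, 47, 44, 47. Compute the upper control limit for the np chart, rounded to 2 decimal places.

61.62

p̄ = Σdᵢ / (k·n) = 867 / (20 × 300) = 0.14450
UCL = np̄ + 3·√(np̄(1−p̄)) = 43.3500 + 3 × √(43.3500×0.85550) = 43.3500 + 3 × 6.0898 = 61.6195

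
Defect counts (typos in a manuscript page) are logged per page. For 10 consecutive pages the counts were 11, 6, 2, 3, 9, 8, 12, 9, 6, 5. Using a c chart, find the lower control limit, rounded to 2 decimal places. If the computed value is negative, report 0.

0.00

c̄ = (11 + 6 + 2 + 3 + 9 + 8 + 12 + 9 + 6 + 5) / 10 = 71 / 10 = 7.1000
LCL = c̄ − 3√c̄ = 7.1000 − 3 × 2.6646 = -0.8937 → 0 (cannot be negative)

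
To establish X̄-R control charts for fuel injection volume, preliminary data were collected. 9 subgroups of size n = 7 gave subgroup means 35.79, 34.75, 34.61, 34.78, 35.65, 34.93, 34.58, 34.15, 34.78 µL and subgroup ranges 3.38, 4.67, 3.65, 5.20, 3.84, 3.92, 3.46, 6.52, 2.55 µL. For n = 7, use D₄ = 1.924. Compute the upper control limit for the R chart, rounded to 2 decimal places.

R̄ = (3.38 + 4.67 + 3.65 + 5.20 + 3.84 + 3.92 + 3.46 + 6.52 + 2.55) / 9 = 37.1900 / 9 = 4.1322
UCL_R = D₄·R̄ = 1.924 × 4.1322 = 7.9504

7.95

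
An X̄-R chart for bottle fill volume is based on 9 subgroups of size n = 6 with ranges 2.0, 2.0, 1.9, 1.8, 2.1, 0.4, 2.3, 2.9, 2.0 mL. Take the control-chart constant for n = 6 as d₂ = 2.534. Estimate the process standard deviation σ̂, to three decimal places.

0.763

R̄ = (2.0 + 2.0 + 1.9 + 1.8 + 2.1 + 0.4 + 2.3 + 2.9 + 2.0) / 9 = 1.9333
σ̂ = R̄ / d₂ = 1.9333 / 2.534 = 0.7630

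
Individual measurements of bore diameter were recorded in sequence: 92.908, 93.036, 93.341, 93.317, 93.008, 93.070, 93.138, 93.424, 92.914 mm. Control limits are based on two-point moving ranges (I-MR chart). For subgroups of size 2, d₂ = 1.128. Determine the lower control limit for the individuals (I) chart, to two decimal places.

92.57

X̄ = (92.908 + 93.036 + 93.341 + 93.317 + 93.008 + 93.070 + 93.138 + 93.424 + 92.914) / 9 = 93.1284
Moving ranges: 0.128, 0.305, 0.024, 0.309, 0.062, 0.068, 0.286, 0.510; M̄R̄ = 1.6920 / 8 = 0.2115
LCL = X̄ − 3·M̄R̄/d₂ = 93.1284 − 3 × 0.2115 / 1.128 = 92.5659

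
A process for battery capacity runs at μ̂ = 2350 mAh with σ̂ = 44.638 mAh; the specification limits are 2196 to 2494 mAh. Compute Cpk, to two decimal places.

1.08

Cpu = (USL − μ̂) / (3σ̂) = (2494 − 2350) / (3 × 44.638) = 1.0753; Cpl = (μ̂ − LSL) / (3σ̂) = (2350 − 2196) / (3 × 44.638) = 1.1500; Cpk = min(Cpu, Cpl) = 1.0753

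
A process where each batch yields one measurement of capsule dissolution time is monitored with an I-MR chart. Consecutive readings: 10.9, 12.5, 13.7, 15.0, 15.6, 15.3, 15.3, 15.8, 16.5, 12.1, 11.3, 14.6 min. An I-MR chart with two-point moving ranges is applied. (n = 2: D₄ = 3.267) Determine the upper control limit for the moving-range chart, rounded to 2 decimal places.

Moving ranges: 1.6, 1.2, 1.3, 0.6, 0.3, 0.0, 0.5, 0.7, 4.4, 0.8, 3.3; M̄R̄ = 14.7000 / 11 = 1.3364
UCL_MR = D₄·M̄R̄ = 3.267 × 1.3364 = 4.3659

4.37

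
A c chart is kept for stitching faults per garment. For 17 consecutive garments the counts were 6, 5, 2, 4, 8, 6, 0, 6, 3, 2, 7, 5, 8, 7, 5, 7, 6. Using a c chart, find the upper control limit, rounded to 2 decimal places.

c̄ = (6 + 5 + 2 + 4 + 8 + 6 + 0 + 6 + 3 + 2 + 7 + 5 + 8 + 7 + 5 + 7 + 6) / 17 = 87 / 17 = 5.1176
UCL = c̄ + 3√c̄ = 5.1176 + 3 × √5.1176 = 5.1176 + 3 × 2.2622 = 11.9043

11.90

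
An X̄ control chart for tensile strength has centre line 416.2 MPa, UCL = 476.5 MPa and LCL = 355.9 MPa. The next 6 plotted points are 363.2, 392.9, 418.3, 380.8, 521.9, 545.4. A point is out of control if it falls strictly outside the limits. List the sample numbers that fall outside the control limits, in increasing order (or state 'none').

Compare each point to [355.9, 476.5]: sample 5 = 521.9 > UCL; sample 6 = 545.4 > UCL.

5, 6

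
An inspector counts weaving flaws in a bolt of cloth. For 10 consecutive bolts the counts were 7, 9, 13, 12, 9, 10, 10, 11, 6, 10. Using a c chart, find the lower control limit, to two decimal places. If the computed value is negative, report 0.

c̄ = (7 + 9 + 13 + 12 + 9 + 10 + 10 + 11 + 6 + 10) / 10 = 97 / 10 = 9.7000
LCL = c̄ − 3√c̄ = 9.7000 − 3 × 3.1145 = 0.3566

0.36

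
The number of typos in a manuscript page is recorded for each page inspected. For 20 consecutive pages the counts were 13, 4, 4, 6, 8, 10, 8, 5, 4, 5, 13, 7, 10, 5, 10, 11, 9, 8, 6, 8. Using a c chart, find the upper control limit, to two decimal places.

c̄ = (13 + 4 + 4 + 6 + 8 + 10 + 8 + 5 + 4 + 5 + 13 + 7 + 10 + 5 + 10 + 11 + 9 + 8 + 6 + 8) / 20 = 154 / 20 = 7.7000
UCL = c̄ + 3√c̄ = 7.7000 + 3 × √7.7000 = 7.7000 + 3 × 2.7749 = 16.0247

16.02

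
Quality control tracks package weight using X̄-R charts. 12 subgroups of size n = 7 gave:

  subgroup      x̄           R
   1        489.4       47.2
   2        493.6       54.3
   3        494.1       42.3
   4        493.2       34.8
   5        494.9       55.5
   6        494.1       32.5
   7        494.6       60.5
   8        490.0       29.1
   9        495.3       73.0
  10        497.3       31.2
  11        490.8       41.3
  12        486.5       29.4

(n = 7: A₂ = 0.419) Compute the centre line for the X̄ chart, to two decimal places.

492.82

X̄̄ = (489.4 + 493.6 + 494.1 + 493.2 + 494.9 + 494.1 + 494.6 + 490.0 + 495.3 + 497.3 + 490.8 + 486.5) / 12 = 5913.8000 / 12 = 492.8167
CL = X̄̄ = 492.8167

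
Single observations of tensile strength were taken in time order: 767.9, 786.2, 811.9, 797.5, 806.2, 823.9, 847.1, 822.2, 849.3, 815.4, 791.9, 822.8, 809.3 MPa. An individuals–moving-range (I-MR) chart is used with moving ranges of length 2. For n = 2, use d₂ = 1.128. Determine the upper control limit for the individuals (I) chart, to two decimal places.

869.68

X̄ = (767.9 + 786.2 + 811.9 + 797.5 + 806.2 + 823.9 + 847.1 + 822.2 + 849.3 + 815.4 + 791.9 + 822.8 + 809.3) / 13 = 811.6615
Moving ranges: 18.3, 25.7, 14.4, 8.7, 17.7, 23.2, 24.9, 27.1, 33.9, 23.5, 30.9, 13.5; M̄R̄ = 261.8000 / 12 = 21.8167
UCL = X̄ + 3·M̄R̄/d₂ = 811.6615 + 3 × 21.8167 / 1.128 = 869.6846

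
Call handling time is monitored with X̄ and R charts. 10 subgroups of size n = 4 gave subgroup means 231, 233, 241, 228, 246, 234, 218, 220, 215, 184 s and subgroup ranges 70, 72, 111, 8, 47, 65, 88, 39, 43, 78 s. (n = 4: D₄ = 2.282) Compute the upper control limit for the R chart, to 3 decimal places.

R̄ = (70 + 72 + 111 + 8 + 47 + 65 + 88 + 39 + 43 + 78) / 10 = 621.0000 / 10 = 62.1000
UCL_R = D₄·R̄ = 2.282 × 62.1000 = 141.7122

141.712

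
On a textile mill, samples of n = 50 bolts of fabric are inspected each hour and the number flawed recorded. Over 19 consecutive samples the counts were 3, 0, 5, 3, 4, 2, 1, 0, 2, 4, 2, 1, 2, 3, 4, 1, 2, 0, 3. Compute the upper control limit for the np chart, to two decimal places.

p̄ = Σdᵢ / (k·n) = 42 / (19 × 50) = 0.04421
UCL = np̄ + 3·√(np̄(1−p̄)) = 2.2105 + 3 × √(2.2105×0.95579) = 2.2105 + 3 × 1.4535 = 6.5712

6.57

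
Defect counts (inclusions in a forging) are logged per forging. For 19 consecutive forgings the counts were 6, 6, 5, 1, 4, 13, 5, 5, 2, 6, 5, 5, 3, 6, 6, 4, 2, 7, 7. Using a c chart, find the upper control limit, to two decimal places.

11.97

c̄ = (6 + 6 + 5 + 1 + 4 + 13 + 5 + 5 + 2 + 6 + 5 + 5 + 3 + 6 + 6 + 4 + 2 + 7 + 7) / 19 = 98 / 19 = 5.1579
UCL = c̄ + 3√c̄ = 5.1579 + 3 × √5.1579 = 5.1579 + 3 × 2.2711 = 11.9712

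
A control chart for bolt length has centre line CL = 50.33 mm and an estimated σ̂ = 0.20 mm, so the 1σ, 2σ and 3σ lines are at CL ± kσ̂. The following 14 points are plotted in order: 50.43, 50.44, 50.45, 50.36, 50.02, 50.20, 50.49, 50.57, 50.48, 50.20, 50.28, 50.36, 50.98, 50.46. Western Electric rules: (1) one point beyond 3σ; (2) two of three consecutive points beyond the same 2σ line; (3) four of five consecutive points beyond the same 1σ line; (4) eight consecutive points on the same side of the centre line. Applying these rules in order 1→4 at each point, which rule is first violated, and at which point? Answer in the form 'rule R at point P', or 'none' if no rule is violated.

rule 1 at point 13

Zone of each point (C = within 1σ̂, B = 1σ̂–2σ̂, A = 2σ̂–3σ̂, * = beyond 3σ̂; sign = side of CL): 1:+C, 2:+C, 3:+C, 4:+C, 5:-B, 6:-C, 7:+C, 8:+B, 9:+C, 10:-C, 11:-C, 12:+C, 13:+*, 14:+C
Rule 1 (one point beyond the 3σ limits) is satisfied at point 13.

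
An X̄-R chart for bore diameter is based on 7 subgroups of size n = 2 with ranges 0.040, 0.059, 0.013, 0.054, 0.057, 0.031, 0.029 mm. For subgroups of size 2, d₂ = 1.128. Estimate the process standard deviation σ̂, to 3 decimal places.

0.036

R̄ = (0.040 + 0.059 + 0.013 + 0.054 + 0.057 + 0.031 + 0.029) / 7 = 0.0404
σ̂ = R̄ / d₂ = 0.0404 / 1.128 = 0.0358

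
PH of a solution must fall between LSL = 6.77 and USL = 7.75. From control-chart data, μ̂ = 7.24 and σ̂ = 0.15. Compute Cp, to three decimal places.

Cp = (USL − LSL) / (6σ̂) = (7.75 − 6.77) / (6 × 0.15) = 0.9800 / 0.9000 = 1.0889

1.089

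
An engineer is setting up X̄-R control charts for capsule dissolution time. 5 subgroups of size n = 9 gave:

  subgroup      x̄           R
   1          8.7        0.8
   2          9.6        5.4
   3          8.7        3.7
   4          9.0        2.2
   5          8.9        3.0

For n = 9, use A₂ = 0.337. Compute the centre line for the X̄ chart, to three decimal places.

X̄̄ = (8.7 + 9.6 + 8.7 + 9.0 + 8.9) / 5 = 44.9000 / 5 = 8.9800
CL = X̄̄ = 8.9800

8.980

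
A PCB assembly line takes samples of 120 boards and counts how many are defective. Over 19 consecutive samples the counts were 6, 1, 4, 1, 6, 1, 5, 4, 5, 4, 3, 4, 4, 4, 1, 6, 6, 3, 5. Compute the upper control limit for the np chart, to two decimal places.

p̄ = Σdᵢ / (k·n) = 73 / (19 × 120) = 0.03202
UCL = np̄ + 3·√(np̄(1−p̄)) = 3.8421 + 3 × √(3.8421×0.96798) = 3.8421 + 3 × 1.9285 = 9.6276

9.63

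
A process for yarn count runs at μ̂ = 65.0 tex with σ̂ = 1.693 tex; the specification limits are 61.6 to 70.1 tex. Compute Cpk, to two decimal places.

Cpu = (USL − μ̂) / (3σ̂) = (70.1 − 65.0) / (3 × 1.693) = 1.0041; Cpl = (μ̂ − LSL) / (3σ̂) = (65.0 − 61.6) / (3 × 1.693) = 0.6694; Cpk = min(Cpu, Cpl) = 0.6694

0.67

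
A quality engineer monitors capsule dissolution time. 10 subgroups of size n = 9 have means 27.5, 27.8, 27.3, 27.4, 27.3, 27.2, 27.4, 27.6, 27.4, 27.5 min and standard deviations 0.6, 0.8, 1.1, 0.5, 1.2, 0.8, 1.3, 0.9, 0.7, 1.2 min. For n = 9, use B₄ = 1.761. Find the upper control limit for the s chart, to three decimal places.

1.603

s̄ = (0.6 + 0.8 + 1.1 + 0.5 + 1.2 + 0.8 + 1.3 + 0.9 + 0.7 + 1.2) / 10 = 0.9100
UCL_s = B₄·s̄ = 1.761 × 0.9100 = 1.6025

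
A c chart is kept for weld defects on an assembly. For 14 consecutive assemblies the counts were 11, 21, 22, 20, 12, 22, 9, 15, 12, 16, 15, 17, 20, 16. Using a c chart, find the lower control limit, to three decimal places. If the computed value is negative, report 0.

c̄ = (11 + 21 + 22 + 20 + 12 + 22 + 9 + 15 + 12 + 16 + 15 + 17 + 20 + 16) / 14 = 228 / 14 = 16.2857
LCL = c̄ − 3√c̄ = 16.2857 − 3 × 4.0356 = 4.1790

4.179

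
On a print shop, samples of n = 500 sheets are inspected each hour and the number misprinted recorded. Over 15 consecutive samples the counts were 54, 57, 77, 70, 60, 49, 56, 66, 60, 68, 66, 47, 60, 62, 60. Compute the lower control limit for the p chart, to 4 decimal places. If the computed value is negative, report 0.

0.0778

p̄ = Σdᵢ / (k·n) = 912 / (15 × 500) = 0.12160
LCL = p̄ − 3·√(p̄(1−p̄)/n) = 0.12160 − 3 × 0.01462 = 0.07775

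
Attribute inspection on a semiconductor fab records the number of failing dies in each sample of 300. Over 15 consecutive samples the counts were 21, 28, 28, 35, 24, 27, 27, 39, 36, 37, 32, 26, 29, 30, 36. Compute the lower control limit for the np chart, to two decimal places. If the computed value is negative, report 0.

14.67

p̄ = Σdᵢ / (k·n) = 455 / (15 × 300) = 0.10111
LCL = np̄ − 3·√(np̄(1−p̄)) = 30.3333 − 3 × 5.2217 = 14.6682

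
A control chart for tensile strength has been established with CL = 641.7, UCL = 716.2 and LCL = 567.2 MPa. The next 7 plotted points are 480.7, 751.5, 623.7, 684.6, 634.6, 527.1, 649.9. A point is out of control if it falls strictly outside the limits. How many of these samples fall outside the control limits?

3

Compare each point to [567.2, 716.2]: sample 1 = 480.7 < LCL; sample 2 = 751.5 > UCL; sample 6 = 527.1 < LCL.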